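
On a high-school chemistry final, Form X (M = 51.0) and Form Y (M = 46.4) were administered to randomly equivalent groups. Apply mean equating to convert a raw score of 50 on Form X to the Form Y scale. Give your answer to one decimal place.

45.4

Mean equating: y = x + (M_Y − M_X) = 50 + (46.4 − 51.0) = 45.4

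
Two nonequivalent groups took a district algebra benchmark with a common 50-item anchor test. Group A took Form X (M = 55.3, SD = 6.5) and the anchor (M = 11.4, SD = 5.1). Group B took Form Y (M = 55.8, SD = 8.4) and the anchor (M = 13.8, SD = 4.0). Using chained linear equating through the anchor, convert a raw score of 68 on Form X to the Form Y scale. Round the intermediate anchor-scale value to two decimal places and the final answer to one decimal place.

71.7

Form X → anchor (Group A): v = (5.1/6.5)(68 − 55.3) + 11.4 = 21.36
anchor → Form Y (Group B): y = (8.4/4.0)(21.36 − 13.8) + 55.8 = 71.7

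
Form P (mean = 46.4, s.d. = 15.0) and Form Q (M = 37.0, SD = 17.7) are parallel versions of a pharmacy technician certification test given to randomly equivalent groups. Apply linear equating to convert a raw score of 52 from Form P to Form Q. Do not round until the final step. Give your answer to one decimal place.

43.6

Linear equating: y = (SD_Y/SD_X)(x − M_X) + M_Y
y = (17.7/15.0)(52 − 46.4) + 37.0
y = 1.180000 × 5.6 + 37.0 = 6.6080 + 37.0 = 43.6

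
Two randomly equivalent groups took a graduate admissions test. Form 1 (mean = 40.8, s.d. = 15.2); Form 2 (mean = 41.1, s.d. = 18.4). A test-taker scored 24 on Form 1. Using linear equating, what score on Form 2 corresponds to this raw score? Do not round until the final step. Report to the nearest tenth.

Linear equating: y = (SD_Y/SD_X)(x − M_X) + M_Y
y = (18.4/15.2)(24 − 40.8) + 41.1
y = 1.210526 × -16.8 + 41.1 = -20.3368 + 41.1 = 20.8

20.8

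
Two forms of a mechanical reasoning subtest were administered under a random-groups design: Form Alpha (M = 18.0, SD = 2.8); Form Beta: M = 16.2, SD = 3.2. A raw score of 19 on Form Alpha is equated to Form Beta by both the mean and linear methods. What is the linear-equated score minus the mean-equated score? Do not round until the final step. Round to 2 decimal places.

0.14

Mean-equated: 19 + (16.2 − 18.0) = 17.20
Linear-equated: (3.2/2.8)(19 − 18.0) + 16.2 = 17.343
Difference = 17.343 − 17.20 = 0.14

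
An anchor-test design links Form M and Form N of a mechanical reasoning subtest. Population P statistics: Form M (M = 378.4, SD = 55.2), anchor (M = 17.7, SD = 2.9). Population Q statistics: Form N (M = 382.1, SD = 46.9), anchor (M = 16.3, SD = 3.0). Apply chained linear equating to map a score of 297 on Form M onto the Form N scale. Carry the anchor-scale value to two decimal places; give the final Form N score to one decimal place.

Form M → anchor (Population P): v = (2.9/55.2)(297 − 378.4) + 17.7 = 13.42
anchor → Form N (Population Q): y = (46.9/3.0)(13.42 − 16.3) + 382.1 = 337.1

337.1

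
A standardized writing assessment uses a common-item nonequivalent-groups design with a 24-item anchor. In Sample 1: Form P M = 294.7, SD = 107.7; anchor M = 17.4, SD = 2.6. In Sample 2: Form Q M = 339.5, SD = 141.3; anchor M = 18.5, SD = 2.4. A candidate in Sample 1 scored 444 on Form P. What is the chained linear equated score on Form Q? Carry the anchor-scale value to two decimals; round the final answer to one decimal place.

Form P → anchor (Sample 1): v = (2.6/107.7)(444 − 294.7) + 17.4 = 21.00
anchor → Form Q (Sample 2): y = (141.3/2.4)(21.00 − 18.5) + 339.5 = 486.7

486.7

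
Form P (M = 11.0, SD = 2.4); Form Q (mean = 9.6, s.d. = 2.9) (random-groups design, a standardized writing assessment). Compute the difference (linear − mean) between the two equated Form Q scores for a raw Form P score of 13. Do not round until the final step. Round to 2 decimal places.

Mean-equated: 13 + (9.6 − 11.0) = 11.60
Linear-equated: (2.9/2.4)(13 − 11.0) + 9.6 = 12.017
Difference = 12.017 − 11.60 = 0.42

0.42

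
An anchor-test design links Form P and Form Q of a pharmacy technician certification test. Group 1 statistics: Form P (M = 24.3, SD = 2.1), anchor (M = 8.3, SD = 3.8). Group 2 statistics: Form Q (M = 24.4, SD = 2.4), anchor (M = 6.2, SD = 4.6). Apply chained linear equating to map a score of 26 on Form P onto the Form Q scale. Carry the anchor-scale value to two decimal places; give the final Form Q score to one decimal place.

27.1

Form P → anchor (Group 1): v = (3.8/2.1)(26 − 24.3) + 8.3 = 11.38
anchor → Form Q (Group 2): y = (2.4/4.6)(11.38 − 6.2) + 24.4 = 27.1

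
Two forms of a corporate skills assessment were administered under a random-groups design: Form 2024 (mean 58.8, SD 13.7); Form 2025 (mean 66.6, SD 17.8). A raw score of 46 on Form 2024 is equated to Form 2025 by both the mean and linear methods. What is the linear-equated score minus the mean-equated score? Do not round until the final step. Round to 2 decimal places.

Mean-equated: 46 + (66.6 − 58.8) = 53.80
Linear-equated: (17.8/13.7)(46 − 58.8) + 66.6 = 49.969
Difference = 49.969 − 53.80 = -3.83

-3.83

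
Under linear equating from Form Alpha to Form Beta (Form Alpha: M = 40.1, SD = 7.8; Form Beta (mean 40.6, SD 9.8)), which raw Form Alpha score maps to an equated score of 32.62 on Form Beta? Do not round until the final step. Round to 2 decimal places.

33.75

Invert y = (SD_Y/SD_X)(x − M_X) + M_Y:
x = (SD_X/SD_Y)(y − M_Y) + M_X = (7.8/9.8)(32.62 − 40.6) + 40.1
x = 0.795918 × -7.980 + 40.1 = 33.75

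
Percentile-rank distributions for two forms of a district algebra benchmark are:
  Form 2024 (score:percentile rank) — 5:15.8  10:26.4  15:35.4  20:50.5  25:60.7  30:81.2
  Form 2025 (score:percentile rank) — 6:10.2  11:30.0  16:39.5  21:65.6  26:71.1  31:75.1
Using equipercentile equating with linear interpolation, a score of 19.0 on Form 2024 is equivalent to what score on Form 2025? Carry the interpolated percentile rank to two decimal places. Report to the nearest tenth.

PR of 19.0 on Form 2024: 35.4 + (19.0 − 15)/(20 − 15) × (50.5 − 35.4) = 47.48
On Form 2025, PR 47.48 falls between score 16 (PR 39.5) and 21 (PR 65.6).
Interpolate: 16 + (47.48 − 39.5)/(65.6 − 39.5) × (21 − 16) = 17.5

17.5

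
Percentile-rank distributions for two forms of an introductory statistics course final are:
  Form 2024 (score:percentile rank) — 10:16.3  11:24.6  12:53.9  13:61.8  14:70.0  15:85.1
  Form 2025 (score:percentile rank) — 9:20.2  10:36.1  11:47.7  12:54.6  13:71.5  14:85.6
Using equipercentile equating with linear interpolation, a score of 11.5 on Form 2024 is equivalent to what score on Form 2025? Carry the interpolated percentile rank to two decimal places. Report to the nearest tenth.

PR of 11.5 on Form 2024: 24.6 + (11.5 − 11)/(12 − 11) × (53.9 − 24.6) = 39.25
On Form 2025, PR 39.25 falls between score 10 (PR 36.1) and 11 (PR 47.7).
Interpolate: 10 + (39.25 − 36.1)/(47.7 − 36.1) × (11 − 10) = 10.3

10.3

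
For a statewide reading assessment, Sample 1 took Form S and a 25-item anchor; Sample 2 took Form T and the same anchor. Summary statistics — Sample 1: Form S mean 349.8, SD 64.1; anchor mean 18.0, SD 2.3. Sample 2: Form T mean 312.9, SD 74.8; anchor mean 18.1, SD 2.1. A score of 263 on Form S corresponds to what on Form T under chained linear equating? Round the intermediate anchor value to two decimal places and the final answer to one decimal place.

198.6

Form S → anchor (Sample 1): v = (2.3/64.1)(263 − 349.8) + 18.0 = 14.89
anchor → Form T (Sample 2): y = (74.8/2.1)(14.89 − 18.1) + 312.9 = 198.6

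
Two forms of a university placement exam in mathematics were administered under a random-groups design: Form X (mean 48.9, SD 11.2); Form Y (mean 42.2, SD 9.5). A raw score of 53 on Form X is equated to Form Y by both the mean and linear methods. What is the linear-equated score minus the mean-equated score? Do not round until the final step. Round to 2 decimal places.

-0.62

Mean-equated: 53 + (42.2 − 48.9) = 46.30
Linear-equated: (9.5/11.2)(53 − 48.9) + 42.2 = 45.678
Difference = 45.678 − 46.30 = -0.62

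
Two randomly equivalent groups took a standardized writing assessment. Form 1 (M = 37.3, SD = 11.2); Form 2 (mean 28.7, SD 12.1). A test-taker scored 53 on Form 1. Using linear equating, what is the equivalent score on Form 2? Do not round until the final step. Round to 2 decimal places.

45.66

Linear equating: y = (SD_Y/SD_X)(x − M_X) + M_Y
y = (12.1/11.2)(53 − 37.3) + 28.7
y = 1.080357 × 15.7 + 28.7 = 16.9616 + 28.7 = 45.66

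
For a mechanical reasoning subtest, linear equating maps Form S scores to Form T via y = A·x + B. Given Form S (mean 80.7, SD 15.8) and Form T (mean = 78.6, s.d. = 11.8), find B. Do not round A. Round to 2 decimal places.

18.33

A = SD_Y / SD_X = 11.8 / 15.8 = 0.746835
B = M_Y − A·M_X = 78.6 − 0.746835 × 80.7 = 18.33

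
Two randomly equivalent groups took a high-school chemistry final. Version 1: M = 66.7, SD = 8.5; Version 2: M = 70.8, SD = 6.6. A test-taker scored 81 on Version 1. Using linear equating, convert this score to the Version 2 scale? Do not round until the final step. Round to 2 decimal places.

Linear equating: y = (SD_Y/SD_X)(x − M_X) + M_Y
y = (6.6/8.5)(81 − 66.7) + 70.8
y = 0.776471 × 14.3 + 70.8 = 11.1035 + 70.8 = 81.90

81.90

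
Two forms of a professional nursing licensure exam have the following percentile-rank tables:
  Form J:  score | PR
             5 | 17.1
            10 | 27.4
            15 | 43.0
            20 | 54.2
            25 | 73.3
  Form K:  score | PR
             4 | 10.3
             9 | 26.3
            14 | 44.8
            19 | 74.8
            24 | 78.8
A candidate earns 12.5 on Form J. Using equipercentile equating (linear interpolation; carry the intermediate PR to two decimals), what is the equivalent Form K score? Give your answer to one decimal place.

PR of 12.5 on Form J: 27.4 + (12.5 − 10)/(15 − 10) × (43.0 − 27.4) = 35.20
On Form K, PR 35.20 falls between score 9 (PR 26.3) and 14 (PR 44.8).
Interpolate: 9 + (35.20 − 26.3)/(44.8 − 26.3) × (14 − 9) = 11.4

11.4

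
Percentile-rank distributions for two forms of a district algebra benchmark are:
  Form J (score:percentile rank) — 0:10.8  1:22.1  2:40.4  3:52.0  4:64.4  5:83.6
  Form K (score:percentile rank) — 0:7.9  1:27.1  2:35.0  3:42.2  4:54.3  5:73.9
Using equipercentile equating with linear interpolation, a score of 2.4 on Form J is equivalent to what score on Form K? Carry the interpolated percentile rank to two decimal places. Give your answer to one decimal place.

PR of 2.4 on Form J: 40.4 + (2.4 − 2)/(3 − 2) × (52.0 − 40.4) = 45.04
On Form K, PR 45.04 falls between score 3 (PR 42.2) and 4 (PR 54.3).
Interpolate: 3 + (45.04 − 42.2)/(54.3 − 42.2) × (4 − 3) = 3.2

3.2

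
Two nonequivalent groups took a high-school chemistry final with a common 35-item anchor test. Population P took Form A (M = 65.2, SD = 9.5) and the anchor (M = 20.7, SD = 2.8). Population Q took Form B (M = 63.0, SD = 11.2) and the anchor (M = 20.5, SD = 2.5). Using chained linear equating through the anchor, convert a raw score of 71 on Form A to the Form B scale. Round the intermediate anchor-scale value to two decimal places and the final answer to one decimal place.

71.6

Form A → anchor (Population P): v = (2.8/9.5)(71 − 65.2) + 20.7 = 22.41
anchor → Form B (Population Q): y = (11.2/2.5)(22.41 − 20.5) + 63.0 = 71.6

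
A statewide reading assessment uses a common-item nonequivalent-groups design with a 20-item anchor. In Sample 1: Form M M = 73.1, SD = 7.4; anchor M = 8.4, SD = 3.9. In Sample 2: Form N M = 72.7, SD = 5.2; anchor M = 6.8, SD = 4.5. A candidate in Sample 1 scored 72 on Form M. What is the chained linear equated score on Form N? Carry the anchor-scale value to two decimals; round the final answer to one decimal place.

73.9

Form M → anchor (Sample 1): v = (3.9/7.4)(72 − 73.1) + 8.4 = 7.82
anchor → Form N (Sample 2): y = (5.2/4.5)(7.82 − 6.8) + 72.7 = 73.9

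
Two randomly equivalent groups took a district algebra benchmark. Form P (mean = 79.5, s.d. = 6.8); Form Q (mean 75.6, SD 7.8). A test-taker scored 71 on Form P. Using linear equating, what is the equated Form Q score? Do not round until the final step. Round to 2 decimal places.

65.85

Linear equating: y = (SD_Y/SD_X)(x − M_X) + M_Y
y = (7.8/6.8)(71 − 79.5) + 75.6
y = 1.147059 × -8.5 + 75.6 = -9.7500 + 75.6 = 65.85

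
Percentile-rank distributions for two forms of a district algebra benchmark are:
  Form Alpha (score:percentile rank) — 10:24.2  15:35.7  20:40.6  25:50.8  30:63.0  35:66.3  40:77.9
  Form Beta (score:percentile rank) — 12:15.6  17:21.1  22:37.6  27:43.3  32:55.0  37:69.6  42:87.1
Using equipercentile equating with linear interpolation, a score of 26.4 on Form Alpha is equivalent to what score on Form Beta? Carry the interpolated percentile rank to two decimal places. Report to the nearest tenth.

31.7

PR of 26.4 on Form Alpha: 50.8 + (26.4 − 25)/(30 − 25) × (63.0 − 50.8) = 54.22
On Form Beta, PR 54.22 falls between score 27 (PR 43.3) and 32 (PR 55.0).
Interpolate: 27 + (54.22 − 43.3)/(55.0 − 43.3) × (32 − 27) = 31.7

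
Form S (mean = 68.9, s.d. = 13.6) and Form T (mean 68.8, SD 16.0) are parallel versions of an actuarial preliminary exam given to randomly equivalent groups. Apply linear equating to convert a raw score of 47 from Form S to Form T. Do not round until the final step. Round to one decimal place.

43.0

Linear equating: y = (SD_Y/SD_X)(x − M_X) + M_Y
y = (16.0/13.6)(47 − 68.9) + 68.8
y = 1.176471 × -21.9 + 68.8 = -25.7647 + 68.8 = 43.0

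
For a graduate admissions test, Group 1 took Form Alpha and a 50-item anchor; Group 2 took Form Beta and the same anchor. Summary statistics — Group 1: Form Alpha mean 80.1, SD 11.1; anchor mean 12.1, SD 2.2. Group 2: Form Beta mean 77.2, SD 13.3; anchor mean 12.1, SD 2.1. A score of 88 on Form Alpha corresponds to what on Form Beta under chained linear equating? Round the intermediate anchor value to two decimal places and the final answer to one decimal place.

87.1

Form Alpha → anchor (Group 1): v = (2.2/11.1)(88 − 80.1) + 12.1 = 13.67
anchor → Form Beta (Group 2): y = (13.3/2.1)(13.67 − 12.1) + 77.2 = 87.1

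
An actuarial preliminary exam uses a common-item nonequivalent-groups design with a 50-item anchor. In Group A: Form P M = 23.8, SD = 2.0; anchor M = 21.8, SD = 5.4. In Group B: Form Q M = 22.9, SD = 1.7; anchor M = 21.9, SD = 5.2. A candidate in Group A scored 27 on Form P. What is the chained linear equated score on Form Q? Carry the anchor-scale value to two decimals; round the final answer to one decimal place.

Form P → anchor (Group A): v = (5.4/2.0)(27 − 23.8) + 21.8 = 30.44
anchor → Form Q (Group B): y = (1.7/5.2)(30.44 − 21.9) + 22.9 = 25.7

25.7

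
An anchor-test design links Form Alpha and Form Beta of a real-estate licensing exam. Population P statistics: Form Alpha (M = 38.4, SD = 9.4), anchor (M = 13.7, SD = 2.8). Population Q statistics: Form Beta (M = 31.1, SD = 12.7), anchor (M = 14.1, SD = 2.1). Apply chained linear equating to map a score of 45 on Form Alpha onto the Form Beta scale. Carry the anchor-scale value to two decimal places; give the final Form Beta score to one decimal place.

40.6

Form Alpha → anchor (Population P): v = (2.8/9.4)(45 − 38.4) + 13.7 = 15.67
anchor → Form Beta (Population Q): y = (12.7/2.1)(15.67 − 14.1) + 31.1 = 40.6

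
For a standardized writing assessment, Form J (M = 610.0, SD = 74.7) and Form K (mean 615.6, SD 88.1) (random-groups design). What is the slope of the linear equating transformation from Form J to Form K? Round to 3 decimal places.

1.179

A = SD_Y / SD_X = 88.1 / 74.7 = 1.179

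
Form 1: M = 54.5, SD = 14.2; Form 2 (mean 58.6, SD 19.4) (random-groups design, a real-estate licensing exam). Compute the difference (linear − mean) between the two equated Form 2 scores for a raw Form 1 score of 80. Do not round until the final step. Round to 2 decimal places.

9.34

Mean-equated: 80 + (58.6 − 54.5) = 84.10
Linear-equated: (19.4/14.2)(80 − 54.5) + 58.6 = 93.438
Difference = 93.438 − 84.10 = 9.34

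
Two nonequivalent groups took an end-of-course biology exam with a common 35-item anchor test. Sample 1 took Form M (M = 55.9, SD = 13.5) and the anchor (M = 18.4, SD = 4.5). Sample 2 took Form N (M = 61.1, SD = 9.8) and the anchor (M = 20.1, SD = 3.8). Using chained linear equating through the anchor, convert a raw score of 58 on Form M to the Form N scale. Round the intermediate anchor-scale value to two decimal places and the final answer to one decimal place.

58.5

Form M → anchor (Sample 1): v = (4.5/13.5)(58 − 55.9) + 18.4 = 19.10
anchor → Form N (Sample 2): y = (9.8/3.8)(19.10 − 20.1) + 61.1 = 58.5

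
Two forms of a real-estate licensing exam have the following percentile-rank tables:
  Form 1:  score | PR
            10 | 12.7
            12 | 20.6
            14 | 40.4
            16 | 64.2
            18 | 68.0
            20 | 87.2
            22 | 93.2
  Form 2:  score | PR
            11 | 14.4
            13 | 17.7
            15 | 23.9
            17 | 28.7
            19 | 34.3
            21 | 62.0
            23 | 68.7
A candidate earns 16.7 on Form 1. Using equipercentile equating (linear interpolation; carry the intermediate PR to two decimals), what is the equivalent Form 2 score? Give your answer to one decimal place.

22.1

PR of 16.7 on Form 1: 64.2 + (16.7 − 16)/(18 − 16) × (68.0 − 64.2) = 65.53
On Form 2, PR 65.53 falls between score 21 (PR 62.0) and 23 (PR 68.7).
Interpolate: 21 + (65.53 − 62.0)/(68.7 − 62.0) × (23 − 21) = 22.1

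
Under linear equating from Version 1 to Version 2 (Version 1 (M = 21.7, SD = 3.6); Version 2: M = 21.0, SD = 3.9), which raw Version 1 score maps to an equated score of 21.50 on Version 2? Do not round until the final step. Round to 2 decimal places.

22.16

Invert y = (SD_Y/SD_X)(x − M_X) + M_Y:
x = (SD_X/SD_Y)(y − M_Y) + M_X = (3.6/3.9)(21.50 − 21.0) + 21.7
x = 0.923077 × 0.500 + 21.7 = 22.16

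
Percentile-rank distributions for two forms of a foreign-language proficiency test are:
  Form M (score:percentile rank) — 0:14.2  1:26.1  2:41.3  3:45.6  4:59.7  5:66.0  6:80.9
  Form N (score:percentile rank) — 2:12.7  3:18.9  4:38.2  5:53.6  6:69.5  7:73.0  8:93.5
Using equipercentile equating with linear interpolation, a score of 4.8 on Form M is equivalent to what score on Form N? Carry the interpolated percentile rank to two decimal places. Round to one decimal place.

PR of 4.8 on Form M: 59.7 + (4.8 − 4)/(5 − 4) × (66.0 − 59.7) = 64.74
On Form N, PR 64.74 falls between score 5 (PR 53.6) and 6 (PR 69.5).
Interpolate: 5 + (64.74 − 53.6)/(69.5 − 53.6) × (6 − 5) = 5.7

5.7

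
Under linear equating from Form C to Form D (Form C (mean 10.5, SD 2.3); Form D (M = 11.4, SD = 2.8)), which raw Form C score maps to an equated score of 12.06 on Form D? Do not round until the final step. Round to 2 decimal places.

11.04

Invert y = (SD_Y/SD_X)(x − M_X) + M_Y:
x = (SD_X/SD_Y)(y − M_Y) + M_X = (2.3/2.8)(12.06 − 11.4) + 10.5
x = 0.821429 × 0.660 + 10.5 = 11.04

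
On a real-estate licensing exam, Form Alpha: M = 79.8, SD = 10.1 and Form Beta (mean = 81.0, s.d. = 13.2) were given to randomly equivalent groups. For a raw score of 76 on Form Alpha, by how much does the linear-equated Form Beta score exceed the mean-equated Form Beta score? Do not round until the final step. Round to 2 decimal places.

Mean-equated: 76 + (81.0 − 79.8) = 77.20
Linear-equated: (13.2/10.1)(76 − 79.8) + 81.0 = 76.034
Difference = 76.034 − 77.20 = -1.17

-1.17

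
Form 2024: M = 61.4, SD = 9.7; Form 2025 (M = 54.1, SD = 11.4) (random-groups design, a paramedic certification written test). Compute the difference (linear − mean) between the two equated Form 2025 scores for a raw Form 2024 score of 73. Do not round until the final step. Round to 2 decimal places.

2.03

Mean-equated: 73 + (54.1 − 61.4) = 65.70
Linear-equated: (11.4/9.7)(73 − 61.4) + 54.1 = 67.733
Difference = 67.733 − 65.70 = 2.03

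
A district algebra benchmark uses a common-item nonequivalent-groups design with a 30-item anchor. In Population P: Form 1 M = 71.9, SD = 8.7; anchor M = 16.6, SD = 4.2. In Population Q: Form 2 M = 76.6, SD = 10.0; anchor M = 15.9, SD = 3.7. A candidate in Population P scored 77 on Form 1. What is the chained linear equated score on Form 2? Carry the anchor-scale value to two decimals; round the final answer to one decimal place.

85.1

Form 1 → anchor (Population P): v = (4.2/8.7)(77 − 71.9) + 16.6 = 19.06
anchor → Form 2 (Population Q): y = (10.0/3.7)(19.06 − 15.9) + 76.6 = 85.1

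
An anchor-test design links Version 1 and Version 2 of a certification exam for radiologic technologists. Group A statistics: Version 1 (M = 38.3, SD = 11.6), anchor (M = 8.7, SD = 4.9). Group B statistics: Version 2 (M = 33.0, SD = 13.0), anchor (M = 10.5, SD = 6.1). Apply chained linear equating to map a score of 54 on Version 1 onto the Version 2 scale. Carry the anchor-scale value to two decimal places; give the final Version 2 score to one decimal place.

43.3

Version 1 → anchor (Group A): v = (4.9/11.6)(54 − 38.3) + 8.7 = 15.33
anchor → Version 2 (Group B): y = (13.0/6.1)(15.33 − 10.5) + 33.0 = 43.3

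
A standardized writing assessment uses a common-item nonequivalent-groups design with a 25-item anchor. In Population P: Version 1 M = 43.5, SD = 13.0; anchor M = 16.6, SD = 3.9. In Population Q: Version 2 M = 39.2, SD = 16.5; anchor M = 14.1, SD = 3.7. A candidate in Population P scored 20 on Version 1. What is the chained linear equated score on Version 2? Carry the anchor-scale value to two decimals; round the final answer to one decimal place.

18.9

Version 1 → anchor (Population P): v = (3.9/13.0)(20 − 43.5) + 16.6 = 9.55
anchor → Version 2 (Population Q): y = (16.5/3.7)(9.55 − 14.1) + 39.2 = 18.9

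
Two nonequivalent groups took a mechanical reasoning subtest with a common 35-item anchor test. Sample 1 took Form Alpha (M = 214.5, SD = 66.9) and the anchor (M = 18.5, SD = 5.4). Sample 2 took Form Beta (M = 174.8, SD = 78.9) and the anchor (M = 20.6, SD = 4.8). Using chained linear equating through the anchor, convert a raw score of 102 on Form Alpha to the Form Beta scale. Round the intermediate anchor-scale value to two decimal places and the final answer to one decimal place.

-9.0

Form Alpha → anchor (Sample 1): v = (5.4/66.9)(102 − 214.5) + 18.5 = 9.42
anchor → Form Beta (Sample 2): y = (78.9/4.8)(9.42 − 20.6) + 174.8 = -9.0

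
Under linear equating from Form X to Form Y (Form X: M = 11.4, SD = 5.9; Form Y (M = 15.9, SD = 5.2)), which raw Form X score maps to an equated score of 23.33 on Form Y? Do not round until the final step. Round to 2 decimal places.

Invert y = (SD_Y/SD_X)(x − M_X) + M_Y:
x = (SD_X/SD_Y)(y − M_Y) + M_X = (5.9/5.2)(23.33 − 15.9) + 11.4
x = 1.134615 × 7.430 + 11.4 = 19.83

19.83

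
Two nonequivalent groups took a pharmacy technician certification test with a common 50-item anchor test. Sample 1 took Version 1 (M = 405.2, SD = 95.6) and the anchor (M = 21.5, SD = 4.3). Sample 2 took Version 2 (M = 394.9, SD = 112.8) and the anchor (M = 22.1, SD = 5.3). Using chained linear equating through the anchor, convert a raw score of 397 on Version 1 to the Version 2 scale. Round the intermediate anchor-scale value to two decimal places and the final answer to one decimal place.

374.3

Version 1 → anchor (Sample 1): v = (4.3/95.6)(397 − 405.2) + 21.5 = 21.13
anchor → Version 2 (Sample 2): y = (112.8/5.3)(21.13 − 22.1) + 394.9 = 374.3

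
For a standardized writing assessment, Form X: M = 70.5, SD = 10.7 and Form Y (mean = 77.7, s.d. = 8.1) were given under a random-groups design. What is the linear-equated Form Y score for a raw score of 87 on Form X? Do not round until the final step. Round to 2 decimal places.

90.19

Linear equating: y = (SD_Y/SD_X)(x − M_X) + M_Y
y = (8.1/10.7)(87 − 70.5) + 77.7
y = 0.757009 × 16.5 + 77.7 = 12.4907 + 77.7 = 90.19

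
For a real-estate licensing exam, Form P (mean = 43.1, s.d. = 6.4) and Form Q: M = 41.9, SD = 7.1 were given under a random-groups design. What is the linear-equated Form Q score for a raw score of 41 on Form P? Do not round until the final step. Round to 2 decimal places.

39.57

Linear equating: y = (SD_Y/SD_X)(x − M_X) + M_Y
y = (7.1/6.4)(41 − 43.1) + 41.9
y = 1.109375 × -2.1 + 41.9 = -2.3297 + 41.9 = 39.57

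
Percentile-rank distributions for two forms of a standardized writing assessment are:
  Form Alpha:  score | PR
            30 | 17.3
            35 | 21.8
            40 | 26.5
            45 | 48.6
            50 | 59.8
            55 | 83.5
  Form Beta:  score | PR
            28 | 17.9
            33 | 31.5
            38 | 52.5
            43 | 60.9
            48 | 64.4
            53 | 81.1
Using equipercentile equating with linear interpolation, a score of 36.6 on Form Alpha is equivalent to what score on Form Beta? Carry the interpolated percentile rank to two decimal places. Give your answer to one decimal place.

30.0

PR of 36.6 on Form Alpha: 21.8 + (36.6 − 35)/(40 − 35) × (26.5 − 21.8) = 23.30
On Form Beta, PR 23.30 falls between score 28 (PR 17.9) and 33 (PR 31.5).
Interpolate: 28 + (23.30 − 17.9)/(31.5 − 17.9) × (33 − 28) = 30.0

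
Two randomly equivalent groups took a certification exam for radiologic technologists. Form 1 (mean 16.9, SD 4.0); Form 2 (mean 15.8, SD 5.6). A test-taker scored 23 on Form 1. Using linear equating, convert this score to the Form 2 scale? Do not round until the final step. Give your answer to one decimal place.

24.3

Linear equating: y = (SD_Y/SD_X)(x − M_X) + M_Y
y = (5.6/4.0)(23 − 16.9) + 15.8
y = 1.400000 × 6.1 + 15.8 = 8.5400 + 15.8 = 24.3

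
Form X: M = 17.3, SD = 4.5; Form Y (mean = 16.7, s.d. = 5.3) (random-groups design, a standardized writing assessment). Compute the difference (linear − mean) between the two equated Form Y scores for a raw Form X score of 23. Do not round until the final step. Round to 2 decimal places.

Mean-equated: 23 + (16.7 − 17.3) = 22.40
Linear-equated: (5.3/4.5)(23 − 17.3) + 16.7 = 23.413
Difference = 23.413 − 22.40 = 1.01

1.01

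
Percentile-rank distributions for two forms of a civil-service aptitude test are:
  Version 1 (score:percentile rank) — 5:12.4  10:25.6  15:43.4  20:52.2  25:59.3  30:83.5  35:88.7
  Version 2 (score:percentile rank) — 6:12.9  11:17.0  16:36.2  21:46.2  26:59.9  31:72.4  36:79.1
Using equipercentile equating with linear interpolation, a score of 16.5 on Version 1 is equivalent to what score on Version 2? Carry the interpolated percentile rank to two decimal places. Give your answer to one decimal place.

PR of 16.5 on Version 1: 43.4 + (16.5 − 15)/(20 − 15) × (52.2 − 43.4) = 46.04
On Version 2, PR 46.04 falls between score 16 (PR 36.2) and 21 (PR 46.2).
Interpolate: 16 + (46.04 − 36.2)/(46.2 − 36.2) × (21 − 16) = 20.9

20.9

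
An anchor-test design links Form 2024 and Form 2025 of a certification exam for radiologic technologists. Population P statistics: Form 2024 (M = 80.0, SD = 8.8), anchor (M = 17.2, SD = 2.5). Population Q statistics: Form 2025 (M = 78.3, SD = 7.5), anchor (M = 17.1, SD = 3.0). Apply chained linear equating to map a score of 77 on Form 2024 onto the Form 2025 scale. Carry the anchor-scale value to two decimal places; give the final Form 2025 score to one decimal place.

Form 2024 → anchor (Population P): v = (2.5/8.8)(77 − 80.0) + 17.2 = 16.35
anchor → Form 2025 (Population Q): y = (7.5/3.0)(16.35 − 17.1) + 78.3 = 76.4

76.4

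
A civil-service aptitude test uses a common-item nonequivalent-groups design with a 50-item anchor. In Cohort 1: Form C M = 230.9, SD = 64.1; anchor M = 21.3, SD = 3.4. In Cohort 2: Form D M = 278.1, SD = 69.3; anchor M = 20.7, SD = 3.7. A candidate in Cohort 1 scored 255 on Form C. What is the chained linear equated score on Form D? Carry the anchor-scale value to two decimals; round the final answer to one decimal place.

Form C → anchor (Cohort 1): v = (3.4/64.1)(255 − 230.9) + 21.3 = 22.58
anchor → Form D (Cohort 2): y = (69.3/3.7)(22.58 − 20.7) + 278.1 = 313.3

313.3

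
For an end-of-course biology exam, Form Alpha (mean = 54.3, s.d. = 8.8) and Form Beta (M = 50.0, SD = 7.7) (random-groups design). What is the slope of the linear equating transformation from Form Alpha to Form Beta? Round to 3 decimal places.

0.875

A = SD_Y / SD_X = 7.7 / 8.8 = 0.875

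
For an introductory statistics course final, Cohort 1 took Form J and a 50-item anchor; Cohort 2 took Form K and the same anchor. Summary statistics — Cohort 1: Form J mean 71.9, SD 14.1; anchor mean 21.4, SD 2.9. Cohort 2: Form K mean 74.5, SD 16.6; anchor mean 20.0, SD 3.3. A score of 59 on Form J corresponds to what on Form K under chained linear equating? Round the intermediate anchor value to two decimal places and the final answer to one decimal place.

Form J → anchor (Cohort 1): v = (2.9/14.1)(59 − 71.9) + 21.4 = 18.75
anchor → Form K (Cohort 2): y = (16.6/3.3)(18.75 − 20.0) + 74.5 = 68.2

68.2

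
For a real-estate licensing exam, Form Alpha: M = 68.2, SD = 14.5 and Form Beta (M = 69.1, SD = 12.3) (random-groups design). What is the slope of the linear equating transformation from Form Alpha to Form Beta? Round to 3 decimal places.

0.848

A = SD_Y / SD_X = 12.3 / 14.5 = 0.848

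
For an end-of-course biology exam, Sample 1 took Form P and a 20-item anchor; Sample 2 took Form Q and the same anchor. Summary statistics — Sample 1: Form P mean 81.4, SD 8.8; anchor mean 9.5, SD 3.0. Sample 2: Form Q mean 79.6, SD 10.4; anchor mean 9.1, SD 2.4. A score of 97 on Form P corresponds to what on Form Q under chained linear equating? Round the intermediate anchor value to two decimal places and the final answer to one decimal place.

104.4

Form P → anchor (Sample 1): v = (3.0/8.8)(97 − 81.4) + 9.5 = 14.82
anchor → Form Q (Sample 2): y = (10.4/2.4)(14.82 − 9.1) + 79.6 = 104.4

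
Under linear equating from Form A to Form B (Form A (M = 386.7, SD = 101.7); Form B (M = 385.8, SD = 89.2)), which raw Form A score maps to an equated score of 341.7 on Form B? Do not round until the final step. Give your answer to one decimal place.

Invert y = (SD_Y/SD_X)(x − M_X) + M_Y:
x = (SD_X/SD_Y)(y − M_Y) + M_X = (101.7/89.2)(341.7 − 385.8) + 386.7
x = 1.140135 × -44.100 + 386.7 = 336.4

336.4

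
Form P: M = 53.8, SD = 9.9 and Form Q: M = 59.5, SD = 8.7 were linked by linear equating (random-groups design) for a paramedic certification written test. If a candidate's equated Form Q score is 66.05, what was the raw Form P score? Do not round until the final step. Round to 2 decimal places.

Invert y = (SD_Y/SD_X)(x − M_X) + M_Y:
x = (SD_X/SD_Y)(y − M_Y) + M_X = (9.9/8.7)(66.05 − 59.5) + 53.8
x = 1.137931 × 6.550 + 53.8 = 61.25

61.25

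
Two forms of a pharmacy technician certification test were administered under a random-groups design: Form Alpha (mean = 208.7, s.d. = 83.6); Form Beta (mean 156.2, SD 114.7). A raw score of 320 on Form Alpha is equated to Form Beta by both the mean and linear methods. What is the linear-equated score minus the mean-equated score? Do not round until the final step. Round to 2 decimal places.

Mean-equated: 320 + (156.2 − 208.7) = 267.50
Linear-equated: (114.7/83.6)(320 − 208.7) + 156.2 = 308.905
Difference = 308.905 − 267.50 = 41.40

41.40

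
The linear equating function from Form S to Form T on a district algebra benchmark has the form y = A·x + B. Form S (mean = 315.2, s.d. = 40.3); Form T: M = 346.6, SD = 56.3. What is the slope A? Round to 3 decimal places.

1.397

A = SD_Y / SD_X = 56.3 / 40.3 = 1.397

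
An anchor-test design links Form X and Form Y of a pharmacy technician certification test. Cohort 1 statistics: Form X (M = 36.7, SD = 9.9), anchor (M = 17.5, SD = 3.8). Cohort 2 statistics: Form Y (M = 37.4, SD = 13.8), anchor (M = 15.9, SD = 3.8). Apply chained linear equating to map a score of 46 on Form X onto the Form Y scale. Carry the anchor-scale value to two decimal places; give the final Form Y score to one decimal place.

Form X → anchor (Cohort 1): v = (3.8/9.9)(46 − 36.7) + 17.5 = 21.07
anchor → Form Y (Cohort 2): y = (13.8/3.8)(21.07 − 15.9) + 37.4 = 56.2

56.2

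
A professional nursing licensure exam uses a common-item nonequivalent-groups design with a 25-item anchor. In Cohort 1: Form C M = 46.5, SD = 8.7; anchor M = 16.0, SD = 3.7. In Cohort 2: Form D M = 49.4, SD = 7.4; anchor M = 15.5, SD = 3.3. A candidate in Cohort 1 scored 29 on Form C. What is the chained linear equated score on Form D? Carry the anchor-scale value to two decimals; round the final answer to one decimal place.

Form C → anchor (Cohort 1): v = (3.7/8.7)(29 − 46.5) + 16.0 = 8.56
anchor → Form D (Cohort 2): y = (7.4/3.3)(8.56 − 15.5) + 49.4 = 33.8

33.8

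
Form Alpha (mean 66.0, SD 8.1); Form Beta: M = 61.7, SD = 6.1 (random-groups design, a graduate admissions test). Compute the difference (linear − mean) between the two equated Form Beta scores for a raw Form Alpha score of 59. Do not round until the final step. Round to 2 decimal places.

Mean-equated: 59 + (61.7 − 66.0) = 54.70
Linear-equated: (6.1/8.1)(59 − 66.0) + 61.7 = 56.428
Difference = 56.428 − 54.70 = 1.73

1.73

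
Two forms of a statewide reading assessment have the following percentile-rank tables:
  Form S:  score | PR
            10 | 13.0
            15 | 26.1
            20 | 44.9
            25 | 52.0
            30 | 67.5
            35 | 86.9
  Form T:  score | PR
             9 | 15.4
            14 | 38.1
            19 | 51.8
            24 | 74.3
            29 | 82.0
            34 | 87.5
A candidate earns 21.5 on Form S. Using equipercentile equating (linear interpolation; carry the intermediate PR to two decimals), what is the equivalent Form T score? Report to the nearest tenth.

PR of 21.5 on Form S: 44.9 + (21.5 − 20)/(25 − 20) × (52.0 − 44.9) = 47.03
On Form T, PR 47.03 falls between score 14 (PR 38.1) and 19 (PR 51.8).
Interpolate: 14 + (47.03 − 38.1)/(51.8 − 38.1) × (19 − 14) = 17.3

17.3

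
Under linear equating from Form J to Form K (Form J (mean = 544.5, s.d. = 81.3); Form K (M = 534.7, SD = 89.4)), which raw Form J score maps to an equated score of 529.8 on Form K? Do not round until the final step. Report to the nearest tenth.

540.0

Invert y = (SD_Y/SD_X)(x − M_X) + M_Y:
x = (SD_X/SD_Y)(y − M_Y) + M_X = (81.3/89.4)(529.8 − 534.7) + 544.5
x = 0.909396 × -4.900 + 544.5 = 540.0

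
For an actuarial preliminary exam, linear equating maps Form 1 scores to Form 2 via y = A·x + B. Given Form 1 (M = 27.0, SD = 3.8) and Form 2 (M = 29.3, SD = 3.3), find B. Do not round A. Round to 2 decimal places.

A = SD_Y / SD_X = 3.3 / 3.8 = 0.868421
B = M_Y − A·M_X = 29.3 − 0.868421 × 27.0 = 5.85

5.85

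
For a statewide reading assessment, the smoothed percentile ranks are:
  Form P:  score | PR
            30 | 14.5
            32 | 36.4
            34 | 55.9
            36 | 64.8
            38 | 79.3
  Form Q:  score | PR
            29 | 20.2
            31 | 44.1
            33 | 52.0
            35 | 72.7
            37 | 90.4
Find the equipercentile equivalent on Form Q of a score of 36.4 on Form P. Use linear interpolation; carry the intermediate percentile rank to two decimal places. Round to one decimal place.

PR of 36.4 on Form P: 64.8 + (36.4 − 36)/(38 − 36) × (79.3 − 64.8) = 67.70
On Form Q, PR 67.70 falls between score 33 (PR 52.0) and 35 (PR 72.7).
Interpolate: 33 + (67.70 − 52.0)/(72.7 − 52.0) × (35 − 33) = 34.5

34.5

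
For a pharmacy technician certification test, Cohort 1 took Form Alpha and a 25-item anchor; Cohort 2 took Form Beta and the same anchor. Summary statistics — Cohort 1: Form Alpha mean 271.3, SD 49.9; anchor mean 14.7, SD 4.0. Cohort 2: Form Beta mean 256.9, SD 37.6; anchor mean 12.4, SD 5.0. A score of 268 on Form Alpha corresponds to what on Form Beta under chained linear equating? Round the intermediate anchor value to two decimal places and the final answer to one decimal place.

272.2

Form Alpha → anchor (Cohort 1): v = (4.0/49.9)(268 − 271.3) + 14.7 = 14.44
anchor → Form Beta (Cohort 2): y = (37.6/5.0)(14.44 − 12.4) + 256.9 = 272.2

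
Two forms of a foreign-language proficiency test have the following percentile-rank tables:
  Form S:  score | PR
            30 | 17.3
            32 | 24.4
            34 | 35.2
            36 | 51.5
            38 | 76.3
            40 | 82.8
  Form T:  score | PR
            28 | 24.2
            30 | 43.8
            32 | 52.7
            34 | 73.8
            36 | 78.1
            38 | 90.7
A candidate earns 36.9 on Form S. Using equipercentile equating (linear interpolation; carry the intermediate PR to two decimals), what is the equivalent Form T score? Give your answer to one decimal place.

PR of 36.9 on Form S: 51.5 + (36.9 − 36)/(38 − 36) × (76.3 − 51.5) = 62.66
On Form T, PR 62.66 falls between score 32 (PR 52.7) and 34 (PR 73.8).
Interpolate: 32 + (62.66 − 52.7)/(73.8 − 52.7) × (34 − 32) = 32.9

32.9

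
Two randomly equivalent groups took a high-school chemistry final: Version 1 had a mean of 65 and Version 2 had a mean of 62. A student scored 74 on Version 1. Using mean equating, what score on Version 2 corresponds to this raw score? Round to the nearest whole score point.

Mean equating: y = x + (M_Y − M_X) = 74 + (62 − 65) = 71

71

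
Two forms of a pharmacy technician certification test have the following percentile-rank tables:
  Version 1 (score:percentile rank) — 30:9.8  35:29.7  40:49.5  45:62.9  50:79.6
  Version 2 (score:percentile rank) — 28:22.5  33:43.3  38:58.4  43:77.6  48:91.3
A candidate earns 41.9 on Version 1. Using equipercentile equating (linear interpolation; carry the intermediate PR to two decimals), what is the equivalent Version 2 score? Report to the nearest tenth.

PR of 41.9 on Version 1: 49.5 + (41.9 − 40)/(45 − 40) × (62.9 − 49.5) = 54.59
On Version 2, PR 54.59 falls between score 33 (PR 43.3) and 38 (PR 58.4).
Interpolate: 33 + (54.59 − 43.3)/(58.4 − 43.3) × (38 − 33) = 36.7

36.7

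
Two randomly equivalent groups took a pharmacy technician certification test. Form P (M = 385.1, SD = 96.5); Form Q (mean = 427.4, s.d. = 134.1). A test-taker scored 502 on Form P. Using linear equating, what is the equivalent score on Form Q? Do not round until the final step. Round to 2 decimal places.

Linear equating: y = (SD_Y/SD_X)(x − M_X) + M_Y
y = (134.1/96.5)(502 − 385.1) + 427.4
y = 1.389637 × 116.9 + 427.4 = 162.4486 + 427.4 = 589.85

589.85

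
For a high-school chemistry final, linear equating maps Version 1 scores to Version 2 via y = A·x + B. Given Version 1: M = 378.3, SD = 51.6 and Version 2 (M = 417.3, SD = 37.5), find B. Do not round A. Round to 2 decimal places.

A = SD_Y / SD_X = 37.5 / 51.6 = 0.726744
B = M_Y − A·M_X = 417.3 − 0.726744 × 378.3 = 142.37

142.37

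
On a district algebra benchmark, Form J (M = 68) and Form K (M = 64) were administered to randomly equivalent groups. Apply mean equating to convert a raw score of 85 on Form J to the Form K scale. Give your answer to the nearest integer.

81

Mean equating: y = x + (M_Y − M_X) = 85 + (64 − 68) = 81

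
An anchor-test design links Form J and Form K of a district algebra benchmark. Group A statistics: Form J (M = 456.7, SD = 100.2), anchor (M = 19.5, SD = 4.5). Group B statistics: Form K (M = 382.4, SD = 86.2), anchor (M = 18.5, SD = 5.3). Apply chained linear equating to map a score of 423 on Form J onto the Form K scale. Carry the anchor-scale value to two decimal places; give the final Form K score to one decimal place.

374.1

Form J → anchor (Group A): v = (4.5/100.2)(423 − 456.7) + 19.5 = 17.99
anchor → Form K (Group B): y = (86.2/5.3)(17.99 − 18.5) + 382.4 = 374.1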